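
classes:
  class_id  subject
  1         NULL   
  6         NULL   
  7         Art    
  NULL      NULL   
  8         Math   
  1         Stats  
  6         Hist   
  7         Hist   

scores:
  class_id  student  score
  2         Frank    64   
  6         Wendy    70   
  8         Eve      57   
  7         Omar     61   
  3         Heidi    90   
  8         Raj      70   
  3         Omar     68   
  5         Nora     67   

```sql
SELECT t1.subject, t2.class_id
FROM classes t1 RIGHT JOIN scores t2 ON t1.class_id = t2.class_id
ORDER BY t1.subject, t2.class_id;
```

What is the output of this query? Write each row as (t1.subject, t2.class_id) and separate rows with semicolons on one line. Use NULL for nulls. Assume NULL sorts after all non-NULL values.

RIGHT JOIN keeps every row from `scores`; unmatched rows get NULL for `classes`'s columns.
Matching on t1.class_id = t2.class_id. A NULL in a compared column never satisfies the condition.
- t1 row (class_id=1): no match.
- t1 row (class_id=6): matches 1 t2 row(s) → 1 output row(s).
- t1 row (class_id=7): matches 1 t2 row(s) → 1 output row(s).
- t1 row (class_id=NULL): no match.
- t1 row (class_id=8): matches 2 t2 row(s) → 2 output row(s).
- t1 row (class_id=1): no match.
- t1 row (class_id=6): matches 1 t2 row(s) → 1 output row(s).
- t1 row (class_id=7): matches 1 t2 row(s) → 1 output row(s).
- 4 row(s) from t2 found no t1 partner → padded with NULL.
After projecting and ordering:
t1.subject | t2.class_id
Art | 7
Hist | 6
Hist | 7
Math | 8
Math | 8
NULL | 2
NULL | 3
NULL | 3
NULL | 5
NULL | 6

(Art, 7); (Hist, 6); (Hist, 7); (Math, 8); (Math, 8); (NULL, 2); (NULL, 3); (NULL, 3); (NULL, 5); (NULL, 6)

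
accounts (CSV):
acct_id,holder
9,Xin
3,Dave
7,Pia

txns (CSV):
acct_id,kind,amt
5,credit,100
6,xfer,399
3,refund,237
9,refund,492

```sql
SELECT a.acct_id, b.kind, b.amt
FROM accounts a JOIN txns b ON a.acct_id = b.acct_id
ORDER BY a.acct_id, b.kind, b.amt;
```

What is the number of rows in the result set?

INNER JOIN keeps only pairs where the ON condition holds.
Matching on a.acct_id = b.acct_id.
Matched pairs: 2.
Total: 2 rows.

2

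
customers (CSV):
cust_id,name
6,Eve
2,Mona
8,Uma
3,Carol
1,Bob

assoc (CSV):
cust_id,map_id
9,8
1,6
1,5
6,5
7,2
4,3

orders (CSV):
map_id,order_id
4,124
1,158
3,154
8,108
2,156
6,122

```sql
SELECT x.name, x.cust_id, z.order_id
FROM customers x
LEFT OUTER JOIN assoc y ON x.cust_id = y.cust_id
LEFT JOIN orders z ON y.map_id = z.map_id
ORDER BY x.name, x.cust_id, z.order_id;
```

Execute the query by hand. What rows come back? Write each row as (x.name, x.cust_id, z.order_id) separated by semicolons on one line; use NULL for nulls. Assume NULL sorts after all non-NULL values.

(Bob, 1, 122); (Bob, 1, NULL); (Carol, 3, NULL); (Eve, 6, NULL); (Mona, 2, NULL); (Uma, 8, NULL)

Evaluate left to right. First `customers x LEFT JOIN assoc y` on cust_id: 6 row(s).
Then LEFT JOIN `orders z` on map_id: each of those 6 rows is kept; rows whose y.map_id has no match in z get NULL for z's columns.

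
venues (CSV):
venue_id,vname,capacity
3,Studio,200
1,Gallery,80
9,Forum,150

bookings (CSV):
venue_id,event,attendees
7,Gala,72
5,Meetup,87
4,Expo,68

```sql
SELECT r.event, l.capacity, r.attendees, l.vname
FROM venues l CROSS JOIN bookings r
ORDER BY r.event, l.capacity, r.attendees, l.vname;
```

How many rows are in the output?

CROSS JOIN pairs every row of `venues` with every row of `bookings`: 3 × 3 = 9 rows.

9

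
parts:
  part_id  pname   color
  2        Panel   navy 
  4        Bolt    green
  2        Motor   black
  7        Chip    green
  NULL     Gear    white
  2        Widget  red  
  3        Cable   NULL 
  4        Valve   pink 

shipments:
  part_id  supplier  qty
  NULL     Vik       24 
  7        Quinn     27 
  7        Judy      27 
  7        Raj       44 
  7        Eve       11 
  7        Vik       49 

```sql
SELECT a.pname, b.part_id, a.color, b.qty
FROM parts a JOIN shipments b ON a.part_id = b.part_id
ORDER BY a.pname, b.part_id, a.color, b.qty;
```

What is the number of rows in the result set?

5

INNER JOIN keeps only pairs where the ON condition holds.
Matching on a.part_id = b.part_id. A NULL in a compared column never satisfies the condition.
- a row (part_id=2): no match → dropped.
- a row (part_id=4): no match → dropped.
- a row (part_id=2): no match → dropped.
- a row (part_id=7): matches 5 b row(s) → 5 output row(s).
- a row (part_id=NULL): no match → dropped.
- a row (part_id=2): no match → dropped.
- a row (part_id=3): no match → dropped.
- a row (part_id=4): no match → dropped.
Total: 5 rows.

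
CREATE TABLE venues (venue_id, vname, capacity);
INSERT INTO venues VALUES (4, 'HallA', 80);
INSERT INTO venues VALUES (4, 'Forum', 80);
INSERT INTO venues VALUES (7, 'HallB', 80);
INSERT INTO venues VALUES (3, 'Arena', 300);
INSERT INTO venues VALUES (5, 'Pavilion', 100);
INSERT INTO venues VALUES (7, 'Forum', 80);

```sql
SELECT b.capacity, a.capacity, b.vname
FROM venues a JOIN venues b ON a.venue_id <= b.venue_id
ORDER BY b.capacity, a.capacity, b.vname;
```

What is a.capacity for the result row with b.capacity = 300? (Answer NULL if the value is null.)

300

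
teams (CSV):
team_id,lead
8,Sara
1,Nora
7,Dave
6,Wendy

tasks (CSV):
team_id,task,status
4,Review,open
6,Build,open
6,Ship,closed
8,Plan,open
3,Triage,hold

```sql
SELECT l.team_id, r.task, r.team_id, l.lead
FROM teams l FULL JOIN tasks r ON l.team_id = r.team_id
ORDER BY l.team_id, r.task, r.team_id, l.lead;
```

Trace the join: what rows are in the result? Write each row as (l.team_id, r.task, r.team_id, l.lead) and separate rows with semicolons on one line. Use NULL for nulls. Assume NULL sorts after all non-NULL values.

FULL OUTER JOIN keeps every row from both sides; unmatched rows get NULL for the other side's columns.
Matching on l.team_id = r.team_id.
- l row (team_id=8): matches 1 r row(s) → 1 output row(s).
- l row (team_id=1): no match → kept, r columns NULL.
- l row (team_id=7): no match → kept, r columns NULL.
- l row (team_id=6): matches 2 r row(s) → 2 output row(s).
- plus 2 unmatched r row(s), each kept with NULL l columns.
After projecting and ordering:
l.team_id | r.task | r.team_id | l.lead
1 | NULL | NULL | Nora
6 | Build | 6 | Wendy
6 | Ship | 6 | Wendy
7 | NULL | NULL | Dave
8 | Plan | 8 | Sara
NULL | Review | 4 | NULL
NULL | Triage | 3 | NULL

(1, NULL, NULL, Nora); (6, Build, 6, Wendy); (6, Ship, 6, Wendy); (7, NULL, NULL, Dave); (8, Plan, 8, Sara); (NULL, Review, 4, NULL); (NULL, Triage, 3, NULL)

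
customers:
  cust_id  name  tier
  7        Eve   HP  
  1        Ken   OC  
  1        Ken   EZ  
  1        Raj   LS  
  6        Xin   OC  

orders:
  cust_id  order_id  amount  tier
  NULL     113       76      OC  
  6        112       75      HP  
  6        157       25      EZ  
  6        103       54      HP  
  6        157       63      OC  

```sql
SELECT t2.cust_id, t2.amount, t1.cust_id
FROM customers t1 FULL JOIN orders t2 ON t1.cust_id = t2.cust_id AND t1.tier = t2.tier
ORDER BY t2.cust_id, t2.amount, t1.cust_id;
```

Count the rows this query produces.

FULL OUTER JOIN keeps every row from both sides; unmatched rows get NULL for the other side's columns.
Matching on t1.cust_id = t2.cust_id AND t1.tier = t2.tier. A NULL in a compared column never satisfies the condition.
Matched pairs: 1; unmatched t1 rows kept: 4; unmatched t2 rows kept: 4.
Total: 1 matched + 8 padded = 9 rows.

9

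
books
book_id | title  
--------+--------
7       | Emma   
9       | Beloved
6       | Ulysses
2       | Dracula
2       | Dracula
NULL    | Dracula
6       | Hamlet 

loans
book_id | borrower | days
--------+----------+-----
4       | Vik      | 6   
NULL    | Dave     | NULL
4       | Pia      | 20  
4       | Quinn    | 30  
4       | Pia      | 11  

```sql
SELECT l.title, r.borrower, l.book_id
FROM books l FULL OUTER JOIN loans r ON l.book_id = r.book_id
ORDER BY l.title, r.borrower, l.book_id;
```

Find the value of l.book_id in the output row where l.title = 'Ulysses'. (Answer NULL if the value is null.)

FULL OUTER JOIN keeps every row from both sides; unmatched rows get NULL for the other side's columns.
Matching on l.book_id = r.book_id. A NULL in a compared column never satisfies the condition.
Matched pairs: 0; unmatched l rows kept: 7; unmatched r rows kept: 5.

6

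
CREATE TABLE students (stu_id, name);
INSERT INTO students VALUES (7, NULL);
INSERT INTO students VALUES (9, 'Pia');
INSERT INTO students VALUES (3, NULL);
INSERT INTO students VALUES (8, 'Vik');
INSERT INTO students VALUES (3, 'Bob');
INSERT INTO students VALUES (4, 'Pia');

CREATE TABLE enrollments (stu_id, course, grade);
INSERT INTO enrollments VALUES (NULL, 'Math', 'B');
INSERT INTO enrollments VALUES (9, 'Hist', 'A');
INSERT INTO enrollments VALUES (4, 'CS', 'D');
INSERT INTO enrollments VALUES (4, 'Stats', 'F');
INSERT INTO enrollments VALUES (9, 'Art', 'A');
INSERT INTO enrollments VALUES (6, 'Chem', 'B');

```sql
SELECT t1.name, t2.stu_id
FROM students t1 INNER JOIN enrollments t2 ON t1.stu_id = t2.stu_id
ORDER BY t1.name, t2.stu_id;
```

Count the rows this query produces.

4

INNER JOIN keeps only pairs where the ON condition holds.
Matching on t1.stu_id = t2.stu_id. A NULL in a compared column never satisfies the condition.
- stu_id=7: no matching t2 row, dropped.
- stu_id=9: 2 matching t2 row(s), so 2 row(s) emitted.
- stu_id=3: no matching t2 row, dropped.
- stu_id=8: no matching t2 row, dropped.
- stu_id=3: no matching t2 row, dropped.
- stu_id=4: 2 matching t2 row(s), so 2 row(s) emitted.
Total: 4 rows.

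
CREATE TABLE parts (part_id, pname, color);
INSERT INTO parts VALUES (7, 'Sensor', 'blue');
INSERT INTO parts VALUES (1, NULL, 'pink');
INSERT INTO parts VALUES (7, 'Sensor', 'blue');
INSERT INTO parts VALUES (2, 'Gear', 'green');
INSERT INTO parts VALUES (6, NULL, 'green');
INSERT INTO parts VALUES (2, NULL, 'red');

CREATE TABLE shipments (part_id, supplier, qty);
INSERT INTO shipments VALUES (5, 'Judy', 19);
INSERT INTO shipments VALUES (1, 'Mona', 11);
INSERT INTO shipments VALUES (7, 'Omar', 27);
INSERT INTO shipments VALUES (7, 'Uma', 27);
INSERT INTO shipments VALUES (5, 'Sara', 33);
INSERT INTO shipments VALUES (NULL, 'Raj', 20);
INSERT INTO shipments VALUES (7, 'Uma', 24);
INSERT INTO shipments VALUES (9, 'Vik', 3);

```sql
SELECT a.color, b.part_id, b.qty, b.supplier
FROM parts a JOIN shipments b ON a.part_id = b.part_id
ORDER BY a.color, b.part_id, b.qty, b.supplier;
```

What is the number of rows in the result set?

INNER JOIN keeps only pairs where the ON condition holds.
Matching on a.part_id = b.part_id. A NULL in a compared column never satisfies the condition.
- part_id=7: 3 matching b row(s), so 3 row(s) emitted.
- part_id=1: 1 matching b row(s), so 1 row(s) emitted.
- part_id=7: 3 matching b row(s), so 3 row(s) emitted.
- part_id=2: no matching b row, dropped.
- part_id=6: no matching b row, dropped.
- part_id=2: no matching b row, dropped.
Total: 7 rows.

7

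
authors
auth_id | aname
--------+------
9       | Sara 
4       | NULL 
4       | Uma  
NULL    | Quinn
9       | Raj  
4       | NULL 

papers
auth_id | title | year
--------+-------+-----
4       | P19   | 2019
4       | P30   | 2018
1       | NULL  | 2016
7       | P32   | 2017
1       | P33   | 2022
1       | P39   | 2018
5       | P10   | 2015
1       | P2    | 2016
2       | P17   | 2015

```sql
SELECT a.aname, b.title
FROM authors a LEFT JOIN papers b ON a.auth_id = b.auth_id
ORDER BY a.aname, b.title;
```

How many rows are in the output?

9

LEFT JOIN keeps every row from `authors`; unmatched rows get NULL for `papers`'s columns.
Matching on a.auth_id = b.auth_id. A NULL in a compared column never satisfies the condition.
- auth_id=9: no b row matches, row kept with b columns NULL.
- auth_id=4: 2 matching b row(s), so 2 row(s) emitted.
- auth_id=4: 2 matching b row(s), so 2 row(s) emitted.
- auth_id=NULL: no b row matches, row kept with b columns NULL.
- auth_id=9: no b row matches, row kept with b columns NULL.
- auth_id=4: 2 matching b row(s), so 2 row(s) emitted.
Total: 6 matched + 3 padded = 9 rows.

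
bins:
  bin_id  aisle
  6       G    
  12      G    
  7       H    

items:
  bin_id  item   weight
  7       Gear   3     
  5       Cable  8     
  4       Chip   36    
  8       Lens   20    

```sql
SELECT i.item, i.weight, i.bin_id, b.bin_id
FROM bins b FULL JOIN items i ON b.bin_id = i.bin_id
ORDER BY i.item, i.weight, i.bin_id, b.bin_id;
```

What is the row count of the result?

6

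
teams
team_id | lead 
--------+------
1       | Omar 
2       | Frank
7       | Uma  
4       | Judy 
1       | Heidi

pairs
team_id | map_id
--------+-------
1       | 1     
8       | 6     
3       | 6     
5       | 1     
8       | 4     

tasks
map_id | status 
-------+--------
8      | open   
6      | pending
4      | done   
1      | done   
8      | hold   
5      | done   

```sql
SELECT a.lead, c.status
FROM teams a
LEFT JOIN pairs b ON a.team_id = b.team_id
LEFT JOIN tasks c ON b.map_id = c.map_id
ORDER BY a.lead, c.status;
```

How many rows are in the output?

5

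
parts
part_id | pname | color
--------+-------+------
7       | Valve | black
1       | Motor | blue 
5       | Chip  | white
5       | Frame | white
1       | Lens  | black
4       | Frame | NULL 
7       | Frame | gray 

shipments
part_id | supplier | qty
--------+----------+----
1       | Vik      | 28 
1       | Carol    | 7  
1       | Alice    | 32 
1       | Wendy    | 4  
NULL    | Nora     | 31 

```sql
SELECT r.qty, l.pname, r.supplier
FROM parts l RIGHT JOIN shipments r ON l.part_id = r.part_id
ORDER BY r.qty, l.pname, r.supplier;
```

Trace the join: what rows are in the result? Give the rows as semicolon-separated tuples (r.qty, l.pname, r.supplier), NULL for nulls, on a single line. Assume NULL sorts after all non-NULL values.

RIGHT JOIN keeps every row from `shipments`; unmatched rows get NULL for `parts`'s columns.
Matching on l.part_id = r.part_id. A NULL in a compared column never satisfies the condition.
- l[0] part_id=7 → no match.
- l[1] part_id=1 → 4 match(es) in r → 4 row(s).
- l[2] part_id=5 → no match.
- l[3] part_id=5 → no match.
- l[4] part_id=1 → 4 match(es) in r → 4 row(s).
- l[5] part_id=4 → no match.
- l[6] part_id=7 → no match.
- plus 1 unmatched r row(s), each kept with NULL l columns.
After projecting and ordering:
r.qty | l.pname | r.supplier
4 | Lens | Wendy
4 | Motor | Wendy
7 | Lens | Carol
7 | Motor | Carol
28 | Lens | Vik
28 | Motor | Vik
31 | NULL | Nora
32 | Lens | Alice
32 | Motor | Alice

(4, Lens, Wendy); (4, Motor, Wendy); (7, Lens, Carol); (7, Motor, Carol); (28, Lens, Vik); (28, Motor, Vik); (31, NULL, Nora); (32, Lens, Alice); (32, Motor, Alice)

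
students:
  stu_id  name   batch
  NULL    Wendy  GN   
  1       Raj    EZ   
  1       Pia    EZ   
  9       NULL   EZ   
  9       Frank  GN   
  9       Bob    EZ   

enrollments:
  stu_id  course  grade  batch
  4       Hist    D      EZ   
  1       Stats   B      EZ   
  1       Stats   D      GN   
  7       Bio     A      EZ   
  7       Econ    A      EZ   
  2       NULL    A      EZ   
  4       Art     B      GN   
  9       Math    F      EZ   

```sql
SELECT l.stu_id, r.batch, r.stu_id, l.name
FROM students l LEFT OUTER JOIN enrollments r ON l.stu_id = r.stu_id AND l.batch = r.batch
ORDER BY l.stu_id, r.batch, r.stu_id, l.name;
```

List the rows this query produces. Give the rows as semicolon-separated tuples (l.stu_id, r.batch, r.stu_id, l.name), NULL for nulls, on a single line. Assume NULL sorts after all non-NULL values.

(1, EZ, 1, Pia); (1, EZ, 1, Raj); (9, EZ, 9, Bob); (9, EZ, 9, NULL); (9, NULL, NULL, Frank); (NULL, NULL, NULL, Wendy)

LEFT JOIN keeps every row from `students`; unmatched rows get NULL for `enrollments`'s columns.
Matching on l.stu_id = r.stu_id AND l.batch = r.batch. A NULL in a compared column never satisfies the condition.
- l row (stu_id=NULL, batch=GN): no match → kept, r columns NULL.
- l row (stu_id=1, batch=EZ): matches 1 r row(s) → 1 output row(s).
- l row (stu_id=1, batch=EZ): matches 1 r row(s) → 1 output row(s).
- l row (stu_id=9, batch=EZ): matches 1 r row(s) → 1 output row(s).
- l row (stu_id=9, batch=GN): no match → kept, r columns NULL.
- l row (stu_id=9, batch=EZ): matches 1 r row(s) → 1 output row(s).
After projecting and ordering:
l.stu_id | r.batch | r.stu_id | l.name
1 | EZ | 1 | Pia
1 | EZ | 1 | Raj
9 | EZ | 9 | Bob
9 | EZ | 9 | NULL
9 | NULL | NULL | Frank
NULL | NULL | NULL | Wendy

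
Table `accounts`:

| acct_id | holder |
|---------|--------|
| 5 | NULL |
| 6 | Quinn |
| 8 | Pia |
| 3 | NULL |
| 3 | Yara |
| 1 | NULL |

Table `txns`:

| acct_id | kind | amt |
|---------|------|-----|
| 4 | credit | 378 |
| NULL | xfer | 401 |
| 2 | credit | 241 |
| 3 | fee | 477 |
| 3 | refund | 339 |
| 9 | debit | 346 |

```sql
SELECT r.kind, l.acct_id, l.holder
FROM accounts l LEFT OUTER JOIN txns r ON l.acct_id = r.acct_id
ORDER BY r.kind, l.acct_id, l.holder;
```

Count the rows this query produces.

8

LEFT JOIN keeps every row from `accounts`; unmatched rows get NULL for `txns`'s columns.
Matching on l.acct_id = r.acct_id. A NULL in a compared column never satisfies the condition.
- l[0] acct_id=5 → no match; kept with NULLs on the r side.
- l[1] acct_id=6 → no match; kept with NULLs on the r side.
- l[2] acct_id=8 → no match; kept with NULLs on the r side.
- l[3] acct_id=3 → 2 match(es) in r → 2 row(s).
- l[4] acct_id=3 → 2 match(es) in r → 2 row(s).
- l[5] acct_id=1 → no match; kept with NULLs on the r side.
Total: 4 matched + 4 padded = 8 rows.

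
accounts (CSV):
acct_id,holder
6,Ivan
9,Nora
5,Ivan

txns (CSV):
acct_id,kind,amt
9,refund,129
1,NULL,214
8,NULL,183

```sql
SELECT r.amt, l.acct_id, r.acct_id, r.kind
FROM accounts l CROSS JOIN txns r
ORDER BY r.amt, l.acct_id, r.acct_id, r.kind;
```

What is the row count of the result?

CROSS JOIN pairs every row of `accounts` with every row of `txns`: 3 × 3 = 9 rows.

9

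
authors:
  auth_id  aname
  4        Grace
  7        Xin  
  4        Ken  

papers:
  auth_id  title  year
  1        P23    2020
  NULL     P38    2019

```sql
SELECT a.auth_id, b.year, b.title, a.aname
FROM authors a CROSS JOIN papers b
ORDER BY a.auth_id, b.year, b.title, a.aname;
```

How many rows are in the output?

6

CROSS JOIN pairs every row of `authors` with every row of `papers`: 3 × 2 = 6 rows.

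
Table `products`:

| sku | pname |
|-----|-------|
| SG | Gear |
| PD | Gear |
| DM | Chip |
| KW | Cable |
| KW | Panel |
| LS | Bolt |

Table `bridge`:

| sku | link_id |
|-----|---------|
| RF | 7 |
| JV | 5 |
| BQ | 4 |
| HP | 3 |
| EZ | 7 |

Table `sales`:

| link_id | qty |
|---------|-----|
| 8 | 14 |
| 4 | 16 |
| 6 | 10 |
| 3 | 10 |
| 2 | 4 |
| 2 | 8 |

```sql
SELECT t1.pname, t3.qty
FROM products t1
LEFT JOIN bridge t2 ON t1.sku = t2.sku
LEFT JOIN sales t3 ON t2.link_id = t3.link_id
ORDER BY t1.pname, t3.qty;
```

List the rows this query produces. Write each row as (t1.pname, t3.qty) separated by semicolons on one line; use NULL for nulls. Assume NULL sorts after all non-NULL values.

Evaluate left to right. First `products t1 LEFT JOIN bridge t2` on sku: 6 row(s).
Then LEFT JOIN `sales t3` on link_id: each of those 6 rows is kept; rows whose t2.link_id has no match in t3 get NULL for t3's columns.

(Bolt, NULL); (Cable, NULL); (Chip, NULL); (Gear, NULL); (Gear, NULL); (Panel, NULL)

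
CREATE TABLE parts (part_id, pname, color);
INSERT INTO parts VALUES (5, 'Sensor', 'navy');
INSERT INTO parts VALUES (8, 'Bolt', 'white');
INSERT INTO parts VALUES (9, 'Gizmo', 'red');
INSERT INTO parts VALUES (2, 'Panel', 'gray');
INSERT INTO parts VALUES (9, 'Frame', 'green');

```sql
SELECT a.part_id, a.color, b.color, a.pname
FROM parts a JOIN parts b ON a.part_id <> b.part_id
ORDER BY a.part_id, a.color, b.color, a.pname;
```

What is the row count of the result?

INNER JOIN keeps only pairs where the ON condition holds.
Matching on a.part_id <> b.part_id.
- a[0] part_id=5 → 4 match(es) in b → 4 row(s).
- a[1] part_id=8 → 4 match(es) in b → 4 row(s).
- a[2] part_id=9 → 3 match(es) in b → 3 row(s).
- a[3] part_id=2 → 4 match(es) in b → 4 row(s).
- a[4] part_id=9 → 3 match(es) in b → 3 row(s).
Total: 18 rows.

18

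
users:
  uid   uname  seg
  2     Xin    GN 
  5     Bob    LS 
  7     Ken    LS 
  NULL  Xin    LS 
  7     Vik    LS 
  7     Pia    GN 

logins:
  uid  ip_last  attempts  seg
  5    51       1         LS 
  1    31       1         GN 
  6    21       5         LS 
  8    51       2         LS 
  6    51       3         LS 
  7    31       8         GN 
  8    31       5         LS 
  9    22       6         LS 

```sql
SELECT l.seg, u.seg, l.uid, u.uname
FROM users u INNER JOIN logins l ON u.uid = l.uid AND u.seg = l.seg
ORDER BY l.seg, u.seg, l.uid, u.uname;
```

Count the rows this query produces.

INNER JOIN keeps only pairs where the ON condition holds.
Matching on u.uid = l.uid AND u.seg = l.seg. A NULL in a compared column never satisfies the condition.
Matched pairs: 2.
Total: 2 rows.

2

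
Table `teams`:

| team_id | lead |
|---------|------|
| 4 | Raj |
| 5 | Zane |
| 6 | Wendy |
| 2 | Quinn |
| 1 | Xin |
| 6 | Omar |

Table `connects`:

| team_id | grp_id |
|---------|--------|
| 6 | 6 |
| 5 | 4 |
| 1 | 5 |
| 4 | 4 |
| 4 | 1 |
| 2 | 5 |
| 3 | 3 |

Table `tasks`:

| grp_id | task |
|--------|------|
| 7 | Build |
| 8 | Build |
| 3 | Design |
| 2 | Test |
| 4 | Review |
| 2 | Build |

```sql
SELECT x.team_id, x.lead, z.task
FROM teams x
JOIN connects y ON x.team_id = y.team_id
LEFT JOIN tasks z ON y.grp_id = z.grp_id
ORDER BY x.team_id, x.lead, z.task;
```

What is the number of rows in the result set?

Step 1 — x INNER JOIN y on team_id → 7 row(s).
Then LEFT JOIN `tasks z` on grp_id: each of those 7 rows is kept; rows whose y.grp_id has no match in z get NULL for z's columns.
Result: 7 row(s).

7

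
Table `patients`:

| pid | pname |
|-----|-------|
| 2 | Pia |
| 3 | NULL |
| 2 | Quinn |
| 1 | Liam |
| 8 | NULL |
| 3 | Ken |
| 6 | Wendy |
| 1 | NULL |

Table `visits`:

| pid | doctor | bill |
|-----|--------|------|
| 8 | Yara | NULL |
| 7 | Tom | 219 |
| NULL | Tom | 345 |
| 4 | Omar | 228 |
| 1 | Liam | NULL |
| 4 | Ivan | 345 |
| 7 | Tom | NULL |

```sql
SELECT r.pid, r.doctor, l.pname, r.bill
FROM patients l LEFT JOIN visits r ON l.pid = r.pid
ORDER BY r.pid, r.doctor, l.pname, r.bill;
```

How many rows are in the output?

LEFT JOIN keeps every row from `patients`; unmatched rows get NULL for `visits`'s columns.
Matching on l.pid = r.pid. A NULL in a compared column never satisfies the condition.
- pid=2: no r row matches, row kept with r columns NULL.
- pid=3: no r row matches, row kept with r columns NULL.
- pid=2: no r row matches, row kept with r columns NULL.
- pid=1: 1 matching r row(s), so 1 row(s) emitted.
- pid=8: 1 matching r row(s), so 1 row(s) emitted.
- pid=3: no r row matches, row kept with r columns NULL.
- pid=6: no r row matches, row kept with r columns NULL.
- pid=1: 1 matching r row(s), so 1 row(s) emitted.
Total: 3 matched + 5 padded = 8 rows.

8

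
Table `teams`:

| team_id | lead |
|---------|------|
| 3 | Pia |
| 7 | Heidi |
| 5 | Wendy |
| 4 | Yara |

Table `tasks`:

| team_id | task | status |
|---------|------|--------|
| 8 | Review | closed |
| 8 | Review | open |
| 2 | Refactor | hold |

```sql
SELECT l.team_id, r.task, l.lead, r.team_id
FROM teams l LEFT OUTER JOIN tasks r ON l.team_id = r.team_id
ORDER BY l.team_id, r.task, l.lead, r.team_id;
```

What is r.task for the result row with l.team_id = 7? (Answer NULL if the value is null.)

NULL

LEFT JOIN keeps every row from `teams`; unmatched rows get NULL for `tasks`'s columns.
Matching on l.team_id = r.team_id.
- l row (team_id=3): no match → kept, r columns NULL.
- l row (team_id=7): no match → kept, r columns NULL.
- l row (team_id=5): no match → kept, r columns NULL.
- l row (team_id=4): no match → kept, r columns NULL.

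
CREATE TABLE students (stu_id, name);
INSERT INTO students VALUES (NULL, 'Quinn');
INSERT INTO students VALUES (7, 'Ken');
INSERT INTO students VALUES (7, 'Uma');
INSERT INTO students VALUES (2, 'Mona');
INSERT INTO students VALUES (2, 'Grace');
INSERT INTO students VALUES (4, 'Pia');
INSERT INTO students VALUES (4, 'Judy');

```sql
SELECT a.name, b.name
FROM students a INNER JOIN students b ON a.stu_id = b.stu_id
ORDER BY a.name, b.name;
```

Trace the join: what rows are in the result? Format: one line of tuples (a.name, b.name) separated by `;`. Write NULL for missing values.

(Grace, Grace); (Grace, Mona); (Judy, Judy); (Judy, Pia); (Ken, Ken); (Ken, Uma); (Mona, Grace); (Mona, Mona); (Pia, Judy); (Pia, Pia); (Uma, Ken); (Uma, Uma)

INNER JOIN keeps only pairs where the ON condition holds.
Matching on a.stu_id = b.stu_id. A NULL in a compared column never satisfies the condition.
Matched pairs: 12.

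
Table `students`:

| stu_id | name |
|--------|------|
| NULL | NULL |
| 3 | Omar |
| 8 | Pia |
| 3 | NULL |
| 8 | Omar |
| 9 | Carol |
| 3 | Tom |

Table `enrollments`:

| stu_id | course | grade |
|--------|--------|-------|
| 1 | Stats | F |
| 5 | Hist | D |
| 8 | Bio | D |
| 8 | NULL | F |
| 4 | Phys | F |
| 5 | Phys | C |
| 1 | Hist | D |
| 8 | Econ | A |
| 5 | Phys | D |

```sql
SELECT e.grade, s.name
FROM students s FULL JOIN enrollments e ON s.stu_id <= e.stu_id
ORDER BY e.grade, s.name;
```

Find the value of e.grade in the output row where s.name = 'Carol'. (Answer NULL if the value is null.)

NULL

FULL OUTER JOIN keeps every row from both sides; unmatched rows get NULL for the other side's columns.
Matching on s.stu_id <= e.stu_id. A NULL in a compared column never satisfies the condition.
- s (stu_id=NULL) has no partner → padded with NULL.
- s (stu_id=3) pairs with 7 row(s) of e.
- s (stu_id=8) pairs with 3 row(s) of e.
- s (stu_id=3) pairs with 7 row(s) of e.
- s (stu_id=8) pairs with 3 row(s) of e.
- s (stu_id=9) has no partner → padded with NULL.
- s (stu_id=3) pairs with 7 row(s) of e.
- 2 row(s) from e found no s partner → padded with NULL.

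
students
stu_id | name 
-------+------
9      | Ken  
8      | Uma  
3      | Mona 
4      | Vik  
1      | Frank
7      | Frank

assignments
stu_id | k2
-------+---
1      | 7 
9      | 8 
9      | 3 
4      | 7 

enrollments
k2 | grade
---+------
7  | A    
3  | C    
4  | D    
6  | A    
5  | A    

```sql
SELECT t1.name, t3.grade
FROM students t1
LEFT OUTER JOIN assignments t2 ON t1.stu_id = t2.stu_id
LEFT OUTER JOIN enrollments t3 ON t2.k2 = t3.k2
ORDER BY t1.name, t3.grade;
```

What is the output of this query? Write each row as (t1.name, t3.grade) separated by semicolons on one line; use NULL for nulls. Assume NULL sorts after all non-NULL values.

(Frank, A); (Frank, NULL); (Ken, C); (Ken, NULL); (Mona, NULL); (Uma, NULL); (Vik, A)

Step 1 — t1 LEFT JOIN t2 on stu_id → 7 row(s).
Then LEFT JOIN `enrollments t3` on k2: each of those 7 rows is kept; rows whose t2.k2 has no match in t3 get NULL for t3's columns.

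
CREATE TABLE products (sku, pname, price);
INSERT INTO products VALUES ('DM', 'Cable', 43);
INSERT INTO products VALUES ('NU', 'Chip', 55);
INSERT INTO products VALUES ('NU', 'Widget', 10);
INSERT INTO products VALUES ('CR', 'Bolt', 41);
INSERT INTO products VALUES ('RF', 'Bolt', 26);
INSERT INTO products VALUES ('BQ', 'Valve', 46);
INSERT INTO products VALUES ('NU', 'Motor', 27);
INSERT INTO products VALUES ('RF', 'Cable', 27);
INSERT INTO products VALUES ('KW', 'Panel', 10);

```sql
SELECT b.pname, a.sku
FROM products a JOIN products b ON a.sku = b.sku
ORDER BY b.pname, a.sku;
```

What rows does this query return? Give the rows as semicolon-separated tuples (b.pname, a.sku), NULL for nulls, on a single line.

(Bolt, CR); (Bolt, RF); (Bolt, RF); (Cable, DM); (Cable, RF); (Cable, RF); (Chip, NU); (Chip, NU); (Chip, NU); (Motor, NU); (Motor, NU); (Motor, NU); (Panel, KW); (Valve, BQ); (Widget, NU); (Widget, NU); (Widget, NU)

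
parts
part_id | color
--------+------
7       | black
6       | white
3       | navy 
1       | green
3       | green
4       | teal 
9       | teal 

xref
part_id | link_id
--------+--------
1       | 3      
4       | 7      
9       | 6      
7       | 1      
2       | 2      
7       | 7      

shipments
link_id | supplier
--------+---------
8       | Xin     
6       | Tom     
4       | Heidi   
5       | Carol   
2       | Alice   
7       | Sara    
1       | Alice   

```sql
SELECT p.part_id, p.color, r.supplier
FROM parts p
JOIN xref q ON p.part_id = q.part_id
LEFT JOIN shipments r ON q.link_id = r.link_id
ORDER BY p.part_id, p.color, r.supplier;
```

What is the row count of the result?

5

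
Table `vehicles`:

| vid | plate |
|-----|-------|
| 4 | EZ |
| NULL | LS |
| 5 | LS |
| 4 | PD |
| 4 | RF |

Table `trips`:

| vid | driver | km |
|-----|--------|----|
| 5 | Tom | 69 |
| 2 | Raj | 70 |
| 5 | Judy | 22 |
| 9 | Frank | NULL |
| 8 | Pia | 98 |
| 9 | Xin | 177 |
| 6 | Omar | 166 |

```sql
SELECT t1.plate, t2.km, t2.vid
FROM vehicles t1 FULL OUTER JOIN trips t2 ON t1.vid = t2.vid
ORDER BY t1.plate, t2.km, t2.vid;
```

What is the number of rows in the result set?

FULL OUTER JOIN keeps every row from both sides; unmatched rows get NULL for the other side's columns.
Matching on t1.vid = t2.vid. A NULL in a compared column never satisfies the condition.
- t1 (vid=4) has no partner → padded with NULL.
- t1 (vid=NULL) has no partner → padded with NULL.
- t1 (vid=5) pairs with 2 row(s) of t2.
- t1 (vid=4) has no partner → padded with NULL.
- t1 (vid=4) has no partner → padded with NULL.
- plus 5 unmatched t2 row(s), each kept with NULL t1 columns.
Total: 2 matched + 9 padded = 11 rows.

11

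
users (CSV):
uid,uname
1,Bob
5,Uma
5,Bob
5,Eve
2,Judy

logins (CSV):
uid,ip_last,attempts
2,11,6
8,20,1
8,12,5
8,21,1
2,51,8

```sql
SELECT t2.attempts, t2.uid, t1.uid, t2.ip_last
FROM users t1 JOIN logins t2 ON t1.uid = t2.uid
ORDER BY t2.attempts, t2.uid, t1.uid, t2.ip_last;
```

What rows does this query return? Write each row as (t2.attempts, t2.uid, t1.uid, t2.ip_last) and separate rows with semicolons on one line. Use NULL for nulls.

(6, 2, 2, 11); (8, 2, 2, 51)

INNER JOIN keeps only pairs where the ON condition holds.
Matching on t1.uid = t2.uid.
- t1 row (uid=1): no match → dropped.
- t1 row (uid=5): no match → dropped.
- t1 row (uid=5): no match → dropped.
- t1 row (uid=5): no match → dropped.
- t1 row (uid=2): matches 2 t2 row(s) → 2 output row(s).
After projecting and ordering:
t2.attempts | t2.uid | t1.uid | t2.ip_last
6 | 2 | 2 | 11
8 | 2 | 2 | 51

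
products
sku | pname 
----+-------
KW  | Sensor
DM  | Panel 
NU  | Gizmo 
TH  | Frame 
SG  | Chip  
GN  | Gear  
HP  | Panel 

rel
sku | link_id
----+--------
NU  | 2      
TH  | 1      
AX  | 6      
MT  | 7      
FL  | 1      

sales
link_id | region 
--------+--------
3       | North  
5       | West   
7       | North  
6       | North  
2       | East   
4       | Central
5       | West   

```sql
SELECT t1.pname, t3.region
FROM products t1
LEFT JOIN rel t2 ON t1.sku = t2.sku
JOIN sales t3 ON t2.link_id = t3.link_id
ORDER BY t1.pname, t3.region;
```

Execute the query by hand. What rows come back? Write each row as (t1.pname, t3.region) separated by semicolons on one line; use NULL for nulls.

(Gizmo, East)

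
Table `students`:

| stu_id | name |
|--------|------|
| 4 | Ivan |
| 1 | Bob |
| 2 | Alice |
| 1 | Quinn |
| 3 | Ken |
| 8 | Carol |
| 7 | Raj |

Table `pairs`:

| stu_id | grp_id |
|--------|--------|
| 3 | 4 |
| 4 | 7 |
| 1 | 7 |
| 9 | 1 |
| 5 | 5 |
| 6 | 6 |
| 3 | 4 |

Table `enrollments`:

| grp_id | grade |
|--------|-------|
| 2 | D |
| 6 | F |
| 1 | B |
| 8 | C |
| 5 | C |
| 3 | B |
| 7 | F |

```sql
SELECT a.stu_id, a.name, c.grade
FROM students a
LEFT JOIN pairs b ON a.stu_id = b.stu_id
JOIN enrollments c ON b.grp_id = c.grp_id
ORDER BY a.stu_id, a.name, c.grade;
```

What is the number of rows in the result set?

3

Joins associate left-to-right: students LEFT JOIN pairs on stu_id gives 8 intermediate row(s).
Then INNER JOIN `enrollments c` on grp_id: keep only rows whose b.grp_id appears in c.
Result: 3 row(s).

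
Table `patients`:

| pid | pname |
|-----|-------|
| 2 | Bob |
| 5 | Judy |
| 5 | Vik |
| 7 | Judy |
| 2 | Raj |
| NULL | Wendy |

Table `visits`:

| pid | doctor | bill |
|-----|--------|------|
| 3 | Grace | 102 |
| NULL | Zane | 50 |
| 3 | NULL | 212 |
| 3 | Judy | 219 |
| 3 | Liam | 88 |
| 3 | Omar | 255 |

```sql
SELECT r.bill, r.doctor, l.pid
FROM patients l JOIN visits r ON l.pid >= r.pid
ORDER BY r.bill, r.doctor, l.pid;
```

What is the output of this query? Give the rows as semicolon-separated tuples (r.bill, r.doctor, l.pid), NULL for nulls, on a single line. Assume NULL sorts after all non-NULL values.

INNER JOIN keeps only pairs where the ON condition holds.
Matching on l.pid >= r.pid. A NULL in a compared column never satisfies the condition.
- l (pid=2) has no partner → excluded.
- l (pid=5) pairs with 5 row(s) of r.
- l (pid=5) pairs with 5 row(s) of r.
- l (pid=7) pairs with 5 row(s) of r.
- l (pid=2) has no partner → excluded.
- l (pid=NULL) has no partner → excluded.

(88, Liam, 5); (88, Liam, 5); (88, Liam, 7); (102, Grace, 5); (102, Grace, 5); (102, Grace, 7); (212, NULL, 5); (212, NULL, 5); (212, NULL, 7); (219, Judy, 5); (219, Judy, 5); (219, Judy, 7); (255, Omar, 5); (255, Omar, 5); (255, Omar, 7)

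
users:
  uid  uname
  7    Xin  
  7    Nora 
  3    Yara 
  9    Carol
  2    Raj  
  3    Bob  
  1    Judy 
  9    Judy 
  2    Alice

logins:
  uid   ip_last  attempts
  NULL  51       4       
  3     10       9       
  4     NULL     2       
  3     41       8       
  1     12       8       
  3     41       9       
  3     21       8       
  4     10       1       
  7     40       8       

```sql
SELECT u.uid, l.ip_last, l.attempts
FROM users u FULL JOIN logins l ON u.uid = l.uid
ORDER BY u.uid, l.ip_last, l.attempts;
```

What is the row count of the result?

18

FULL OUTER JOIN keeps every row from both sides; unmatched rows get NULL for the other side's columns.
Matching on u.uid = l.uid. A NULL in a compared column never satisfies the condition.
Matched pairs: 11; unmatched u rows kept: 4; unmatched l rows kept: 3.
Total: 11 matched + 7 padded = 18 rows.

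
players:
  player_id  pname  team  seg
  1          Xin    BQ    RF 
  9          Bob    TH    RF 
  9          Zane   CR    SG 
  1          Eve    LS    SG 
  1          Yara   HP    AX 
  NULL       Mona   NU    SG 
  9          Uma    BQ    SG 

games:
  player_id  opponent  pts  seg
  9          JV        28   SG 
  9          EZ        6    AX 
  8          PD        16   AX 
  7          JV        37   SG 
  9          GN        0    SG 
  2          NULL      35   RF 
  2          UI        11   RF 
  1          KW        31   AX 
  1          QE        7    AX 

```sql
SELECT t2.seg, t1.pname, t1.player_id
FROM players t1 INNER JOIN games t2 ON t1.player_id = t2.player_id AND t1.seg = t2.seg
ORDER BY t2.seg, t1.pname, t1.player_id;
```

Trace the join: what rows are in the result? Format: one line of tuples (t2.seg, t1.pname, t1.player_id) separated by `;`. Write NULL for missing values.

INNER JOIN keeps only pairs where the ON condition holds.
Matching on t1.player_id = t2.player_id AND t1.seg = t2.seg. A NULL in a compared column never satisfies the condition.
Matched pairs: 6.

(AX, Yara, 1); (AX, Yara, 1); (SG, Uma, 9); (SG, Uma, 9); (SG, Zane, 9); (SG, Zane, 9)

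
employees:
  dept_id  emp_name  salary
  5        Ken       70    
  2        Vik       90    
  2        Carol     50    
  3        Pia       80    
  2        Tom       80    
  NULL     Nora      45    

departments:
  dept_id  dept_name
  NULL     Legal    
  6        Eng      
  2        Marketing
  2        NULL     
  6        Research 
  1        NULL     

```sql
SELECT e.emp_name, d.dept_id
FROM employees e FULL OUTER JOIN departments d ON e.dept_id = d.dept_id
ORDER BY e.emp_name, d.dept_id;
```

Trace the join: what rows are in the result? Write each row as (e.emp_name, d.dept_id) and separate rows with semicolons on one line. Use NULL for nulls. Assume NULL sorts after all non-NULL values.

FULL OUTER JOIN keeps every row from both sides; unmatched rows get NULL for the other side's columns.
Matching on e.dept_id = d.dept_id. A NULL in a compared column never satisfies the condition.
- e[0] dept_id=5 → no match; kept with NULLs on the d side.
- e[1] dept_id=2 → 2 match(es) in d → 2 row(s).
- e[2] dept_id=2 → 2 match(es) in d → 2 row(s).
- e[3] dept_id=3 → no match; kept with NULLs on the d side.
- e[4] dept_id=2 → 2 match(es) in d → 2 row(s).
- e[5] dept_id=NULL → no match; kept with NULLs on the d side.
- plus 4 unmatched d row(s), each kept with NULL e columns.

(Carol, 2); (Carol, 2); (Ken, NULL); (Nora, NULL); (Pia, NULL); (Tom, 2); (Tom, 2); (Vik, 2); (Vik, 2); (NULL, 1); (NULL, 6); (NULL, 6); (NULL, NULL)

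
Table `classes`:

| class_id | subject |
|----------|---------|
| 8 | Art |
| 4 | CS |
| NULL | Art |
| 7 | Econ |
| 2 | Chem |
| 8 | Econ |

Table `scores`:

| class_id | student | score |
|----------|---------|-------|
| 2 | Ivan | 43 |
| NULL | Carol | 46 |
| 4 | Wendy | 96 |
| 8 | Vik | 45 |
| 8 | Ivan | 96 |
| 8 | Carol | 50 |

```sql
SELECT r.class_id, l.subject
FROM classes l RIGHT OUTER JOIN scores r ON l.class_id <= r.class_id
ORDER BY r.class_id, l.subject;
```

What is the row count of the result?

RIGHT JOIN keeps every row from `scores`; unmatched rows get NULL for `classes`'s columns.
Matching on l.class_id <= r.class_id. A NULL in a compared column never satisfies the condition.
- l row (class_id=8): matches 3 r row(s) → 3 output row(s).
- l row (class_id=4): matches 4 r row(s) → 4 output row(s).
- l row (class_id=NULL): no match.
- l row (class_id=7): matches 3 r row(s) → 3 output row(s).
- l row (class_id=2): matches 5 r row(s) → 5 output row(s).
- l row (class_id=8): matches 3 r row(s) → 3 output row(s).
- 1 r row(s) had no l match → kept, l columns NULL.
Total: 18 matched + 1 padded = 19 rows.

19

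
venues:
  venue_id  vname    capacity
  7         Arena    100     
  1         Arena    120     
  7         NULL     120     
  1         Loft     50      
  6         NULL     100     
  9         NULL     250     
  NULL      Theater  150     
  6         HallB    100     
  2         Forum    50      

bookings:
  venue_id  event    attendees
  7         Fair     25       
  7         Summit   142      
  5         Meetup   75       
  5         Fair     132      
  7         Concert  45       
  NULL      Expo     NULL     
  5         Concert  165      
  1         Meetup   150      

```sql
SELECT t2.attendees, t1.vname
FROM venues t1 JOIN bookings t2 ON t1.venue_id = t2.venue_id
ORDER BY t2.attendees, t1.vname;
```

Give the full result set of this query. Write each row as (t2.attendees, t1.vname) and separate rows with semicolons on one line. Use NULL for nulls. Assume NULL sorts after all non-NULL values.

INNER JOIN keeps only pairs where the ON condition holds.
Matching on t1.venue_id = t2.venue_id. A NULL in a compared column never satisfies the condition.
Matched pairs: 8.

(25, Arena); (25, NULL); (45, Arena); (45, NULL); (142, Arena); (142, NULL); (150, Arena); (150, Loft)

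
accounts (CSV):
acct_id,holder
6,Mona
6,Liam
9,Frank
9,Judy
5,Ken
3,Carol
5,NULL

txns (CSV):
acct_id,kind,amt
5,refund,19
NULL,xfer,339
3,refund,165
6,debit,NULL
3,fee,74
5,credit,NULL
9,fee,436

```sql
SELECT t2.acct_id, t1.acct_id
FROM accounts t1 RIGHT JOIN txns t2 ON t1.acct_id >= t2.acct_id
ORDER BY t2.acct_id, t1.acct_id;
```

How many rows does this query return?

33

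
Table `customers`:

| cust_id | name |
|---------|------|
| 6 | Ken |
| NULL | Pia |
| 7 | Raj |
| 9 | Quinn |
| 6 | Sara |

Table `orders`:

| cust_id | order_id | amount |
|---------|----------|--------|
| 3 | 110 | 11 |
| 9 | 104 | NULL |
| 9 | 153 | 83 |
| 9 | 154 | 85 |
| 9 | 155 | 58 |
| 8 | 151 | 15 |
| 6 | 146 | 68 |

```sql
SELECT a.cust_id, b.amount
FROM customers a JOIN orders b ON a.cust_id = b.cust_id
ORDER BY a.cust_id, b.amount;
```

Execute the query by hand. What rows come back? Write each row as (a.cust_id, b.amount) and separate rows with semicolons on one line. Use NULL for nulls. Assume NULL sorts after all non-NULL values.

INNER JOIN keeps only pairs where the ON condition holds.
Matching on a.cust_id = b.cust_id. A NULL in a compared column never satisfies the condition.
- a row (cust_id=6): matches 1 b row(s) → 1 output row(s).
- a row (cust_id=NULL): no match → dropped.
- a row (cust_id=7): no match → dropped.
- a row (cust_id=9): matches 4 b row(s) → 4 output row(s).
- a row (cust_id=6): matches 1 b row(s) → 1 output row(s).
After projecting and ordering:
a.cust_id | b.amount
6 | 68
6 | 68
9 | 58
9 | 83
9 | 85
9 | NULL

(6, 68); (6, 68); (9, 58); (9, 83); (9, 85); (9, NULL)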